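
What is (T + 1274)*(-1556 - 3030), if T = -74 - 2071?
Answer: 3994406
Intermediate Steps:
T = -2145
(T + 1274)*(-1556 - 3030) = (-2145 + 1274)*(-1556 - 3030) = -871*(-4586) = 3994406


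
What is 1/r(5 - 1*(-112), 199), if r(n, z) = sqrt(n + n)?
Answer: sqrt(26)/78 ≈ 0.065372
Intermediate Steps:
r(n, z) = sqrt(2)*sqrt(n) (r(n, z) = sqrt(2*n) = sqrt(2)*sqrt(n))
1/r(5 - 1*(-112), 199) = 1/(sqrt(2)*sqrt(5 - 1*(-112))) = 1/(sqrt(2)*sqrt(5 + 112)) = 1/(sqrt(2)*sqrt(117)) = 1/(sqrt(2)*(3*sqrt(13))) = 1/(3*sqrt(26)) = sqrt(26)/78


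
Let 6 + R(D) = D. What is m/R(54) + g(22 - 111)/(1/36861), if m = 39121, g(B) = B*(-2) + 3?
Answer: 320287489/48 ≈ 6.6727e+6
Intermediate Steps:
R(D) = -6 + D
g(B) = 3 - 2*B (g(B) = -2*B + 3 = 3 - 2*B)
m/R(54) + g(22 - 111)/(1/36861) = 39121/(-6 + 54) + (3 - 2*(22 - 111))/(1/36861) = 39121/48 + (3 - 2*(-89))/(1/36861) = 39121*(1/48) + (3 + 178)*36861 = 39121/48 + 181*36861 = 39121/48 + 6671841 = 320287489/48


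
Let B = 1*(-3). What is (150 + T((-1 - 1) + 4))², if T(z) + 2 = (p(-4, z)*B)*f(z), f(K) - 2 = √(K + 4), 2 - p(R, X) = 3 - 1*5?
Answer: 16240 - 2976*√6 ≈ 8950.3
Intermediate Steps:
B = -3
p(R, X) = 4 (p(R, X) = 2 - (3 - 1*5) = 2 - (3 - 5) = 2 - 1*(-2) = 2 + 2 = 4)
f(K) = 2 + √(4 + K) (f(K) = 2 + √(K + 4) = 2 + √(4 + K))
T(z) = -26 - 12*√(4 + z) (T(z) = -2 + (4*(-3))*(2 + √(4 + z)) = -2 - 12*(2 + √(4 + z)) = -2 + (-24 - 12*√(4 + z)) = -26 - 12*√(4 + z))
(150 + T((-1 - 1) + 4))² = (150 + (-26 - 12*√(4 + ((-1 - 1) + 4))))² = (150 + (-26 - 12*√(4 + (-2 + 4))))² = (150 + (-26 - 12*√(4 + 2)))² = (150 + (-26 - 12*√6))² = (124 - 12*√6)²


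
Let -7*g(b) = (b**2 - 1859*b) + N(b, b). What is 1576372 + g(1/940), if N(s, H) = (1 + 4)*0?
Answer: 1392882548837/883600 ≈ 1.5764e+6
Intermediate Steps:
N(s, H) = 0 (N(s, H) = 5*0 = 0)
g(b) = -b**2/7 + 1859*b/7 (g(b) = -((b**2 - 1859*b) + 0)/7 = -(b**2 - 1859*b)/7 = -b**2/7 + 1859*b/7)
1576372 + g(1/940) = 1576372 + (1/7)*(1859 - 1/940)/940 = 1576372 + (1/7)*(1/940)*(1859 - 1*1/940) = 1576372 + (1/7)*(1/940)*(1859 - 1/940) = 1576372 + (1/7)*(1/940)*(1747459/940) = 1576372 + 249637/883600 = 1392882548837/883600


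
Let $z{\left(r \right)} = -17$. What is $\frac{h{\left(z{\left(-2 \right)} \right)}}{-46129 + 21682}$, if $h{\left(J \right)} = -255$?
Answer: $\frac{85}{8149} \approx 0.010431$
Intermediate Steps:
$\frac{h{\left(z{\left(-2 \right)} \right)}}{-46129 + 21682} = - \frac{255}{-46129 + 21682} = - \frac{255}{-24447} = \left(-255\right) \left(- \frac{1}{24447}\right) = \frac{85}{8149}$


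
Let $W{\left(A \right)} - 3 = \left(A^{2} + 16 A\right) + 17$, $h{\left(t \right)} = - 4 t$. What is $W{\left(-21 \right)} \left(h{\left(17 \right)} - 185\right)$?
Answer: $-31625$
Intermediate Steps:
$W{\left(A \right)} = 20 + A^{2} + 16 A$ ($W{\left(A \right)} = 3 + \left(\left(A^{2} + 16 A\right) + 17\right) = 3 + \left(17 + A^{2} + 16 A\right) = 20 + A^{2} + 16 A$)
$W{\left(-21 \right)} \left(h{\left(17 \right)} - 185\right) = \left(20 + \left(-21\right)^{2} + 16 \left(-21\right)\right) \left(\left(-4\right) 17 - 185\right) = \left(20 + 441 - 336\right) \left(-68 - 185\right) = 125 \left(-253\right) = -31625$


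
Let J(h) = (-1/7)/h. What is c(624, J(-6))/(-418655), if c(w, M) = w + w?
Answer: -1248/418655 ≈ -0.0029810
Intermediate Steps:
J(h) = -1/(7*h) (J(h) = (-1*1/7)/h = -1/(7*h))
c(w, M) = 2*w
c(624, J(-6))/(-418655) = (2*624)/(-418655) = 1248*(-1/418655) = -1248/418655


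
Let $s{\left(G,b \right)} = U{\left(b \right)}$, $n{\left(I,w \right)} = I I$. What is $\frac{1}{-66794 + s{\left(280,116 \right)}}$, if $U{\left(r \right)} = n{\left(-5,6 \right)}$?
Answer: $- \frac{1}{66769} \approx -1.4977 \cdot 10^{-5}$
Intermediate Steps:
$n{\left(I,w \right)} = I^{2}$
$U{\left(r \right)} = 25$ ($U{\left(r \right)} = \left(-5\right)^{2} = 25$)
$s{\left(G,b \right)} = 25$
$\frac{1}{-66794 + s{\left(280,116 \right)}} = \frac{1}{-66794 + 25} = \frac{1}{-66769} = - \frac{1}{66769}$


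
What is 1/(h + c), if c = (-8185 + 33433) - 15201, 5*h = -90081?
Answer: -5/39846 ≈ -0.00012548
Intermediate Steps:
h = -90081/5 (h = (⅕)*(-90081) = -90081/5 ≈ -18016.)
c = 10047 (c = 25248 - 15201 = 10047)
1/(h + c) = 1/(-90081/5 + 10047) = 1/(-39846/5) = -5/39846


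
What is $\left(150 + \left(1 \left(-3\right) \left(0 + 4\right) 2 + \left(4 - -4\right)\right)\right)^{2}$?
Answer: $17956$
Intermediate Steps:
$\left(150 + \left(1 \left(-3\right) \left(0 + 4\right) 2 + \left(4 - -4\right)\right)\right)^{2} = \left(150 + \left(\left(-3\right) 4 \cdot 2 + \left(4 + 4\right)\right)\right)^{2} = \left(150 + \left(\left(-12\right) 2 + 8\right)\right)^{2} = \left(150 + \left(-24 + 8\right)\right)^{2} = \left(150 - 16\right)^{2} = 134^{2} = 17956$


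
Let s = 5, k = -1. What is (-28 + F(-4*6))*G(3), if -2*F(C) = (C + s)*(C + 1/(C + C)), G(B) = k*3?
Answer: 24595/32 ≈ 768.59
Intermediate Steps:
G(B) = -3 (G(B) = -1*3 = -3)
F(C) = -(5 + C)*(C + 1/(2*C))/2 (F(C) = -(C + 5)*(C + 1/(C + C))/2 = -(5 + C)*(C + 1/(2*C))/2)
(-28 + F(-4*6))*G(3) = (-28 + (-5 - (-4*6)*(1 + 2*(-4*6)**2 + 10*(-4*6)))/(4*((-4*6))))*(-3) = (-28 + (1/4)*(-5 - 1*(-24)*(1 + 2*(-24)**2 + 10*(-24)))/(-24))*(-3) = (-28 + (1/4)*(-1/24)*(-5 - 1*(-24)*(1 + 2*576 - 240)))*(-3) = (-28 + (1/4)*(-1/24)*(-5 - 1*(-24)*(1 + 1152 - 240)))*(-3) = (-28 + (1/4)*(-1/24)*(-5 - 1*(-24)*913))*(-3) = (-28 + (1/4)*(-1/24)*(-5 + 21912))*(-3) = (-28 + (1/4)*(-1/24)*21907)*(-3) = (-28 - 21907/96)*(-3) = -24595/96*(-3) = 24595/32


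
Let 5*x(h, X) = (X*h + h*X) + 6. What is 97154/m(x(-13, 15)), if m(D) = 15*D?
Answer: -48577/576 ≈ -84.335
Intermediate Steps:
x(h, X) = 6/5 + 2*X*h/5 (x(h, X) = ((X*h + h*X) + 6)/5 = ((X*h + X*h) + 6)/5 = (2*X*h + 6)/5 = (6 + 2*X*h)/5 = 6/5 + 2*X*h/5)
97154/m(x(-13, 15)) = 97154/((15*(6/5 + (⅖)*15*(-13)))) = 97154/((15*(6/5 - 78))) = 97154/((15*(-384/5))) = 97154/(-1152) = 97154*(-1/1152) = -48577/576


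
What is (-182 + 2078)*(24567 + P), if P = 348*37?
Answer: 70991928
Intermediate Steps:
P = 12876
(-182 + 2078)*(24567 + P) = (-182 + 2078)*(24567 + 12876) = 1896*37443 = 70991928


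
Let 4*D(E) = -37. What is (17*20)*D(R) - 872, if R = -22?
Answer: -4017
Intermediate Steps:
D(E) = -37/4 (D(E) = (¼)*(-37) = -37/4)
(17*20)*D(R) - 872 = (17*20)*(-37/4) - 872 = 340*(-37/4) - 872 = -3145 - 872 = -4017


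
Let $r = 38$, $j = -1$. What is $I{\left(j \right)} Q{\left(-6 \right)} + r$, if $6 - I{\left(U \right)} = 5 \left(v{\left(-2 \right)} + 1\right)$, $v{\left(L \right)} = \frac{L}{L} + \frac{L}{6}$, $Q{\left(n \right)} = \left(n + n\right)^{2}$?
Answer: $-298$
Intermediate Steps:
$Q{\left(n \right)} = 4 n^{2}$ ($Q{\left(n \right)} = \left(2 n\right)^{2} = 4 n^{2}$)
$v{\left(L \right)} = 1 + \frac{L}{6}$ ($v{\left(L \right)} = 1 + L \frac{1}{6} = 1 + \frac{L}{6}$)
$I{\left(U \right)} = - \frac{7}{3}$ ($I{\left(U \right)} = 6 - 5 \left(\left(1 + \frac{1}{6} \left(-2\right)\right) + 1\right) = 6 - 5 \left(\left(1 - \frac{1}{3}\right) + 1\right) = 6 - 5 \left(\frac{2}{3} + 1\right) = 6 - 5 \cdot \frac{5}{3} = 6 - \frac{25}{3} = - \frac{7}{3}$)
$I{\left(j \right)} Q{\left(-6 \right)} + r = - \frac{7 \cdot 4 \left(-6\right)^{2}}{3} + 38 = - \frac{7 \cdot 4 \cdot 36}{3} + 38 = \left(- \frac{7}{3}\right) 144 + 38 = -336 + 38 = -298$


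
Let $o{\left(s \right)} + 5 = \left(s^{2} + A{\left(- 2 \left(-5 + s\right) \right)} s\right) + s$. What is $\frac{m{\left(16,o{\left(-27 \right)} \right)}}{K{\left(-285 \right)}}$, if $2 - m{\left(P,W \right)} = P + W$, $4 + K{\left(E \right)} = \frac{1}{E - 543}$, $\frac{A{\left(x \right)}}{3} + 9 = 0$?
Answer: $\frac{1192320}{3313} \approx 359.89$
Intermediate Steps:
$A{\left(x \right)} = -27$ ($A{\left(x \right)} = -27 + 3 \cdot 0 = -27 + 0 = -27$)
$o{\left(s \right)} = -5 + s^{2} - 26 s$ ($o{\left(s \right)} = -5 + \left(\left(s^{2} - 27 s\right) + s\right) = -5 + \left(s^{2} - 26 s\right) = -5 + s^{2} - 26 s$)
$K{\left(E \right)} = -4 + \frac{1}{-543 + E}$ ($K{\left(E \right)} = -4 + \frac{1}{E - 543} = -4 + \frac{1}{-543 + E}$)
$m{\left(P,W \right)} = 2 - P - W$ ($m{\left(P,W \right)} = 2 - \left(P + W\right) = 2 - P - W$)
$\frac{m{\left(16,o{\left(-27 \right)} \right)}}{K{\left(-285 \right)}} = \frac{2 - 16 - \left(-5 + \left(-27\right)^{2} - -702\right)}{\frac{1}{-543 - 285} \left(2173 - -1140\right)} = \frac{2 - 16 - \left(-5 + 729 + 702\right)}{\frac{1}{-828} \left(2173 + 1140\right)} = \frac{2 - 16 - 1426}{\left(- \frac{1}{828}\right) 3313} = \frac{2 - 16 - 1426}{- \frac{3313}{828}} = \left(-1440\right) \left(- \frac{828}{3313}\right) = \frac{1192320}{3313}$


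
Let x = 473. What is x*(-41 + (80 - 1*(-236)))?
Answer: 130075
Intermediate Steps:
x*(-41 + (80 - 1*(-236))) = 473*(-41 + (80 - 1*(-236))) = 473*(-41 + (80 + 236)) = 473*(-41 + 316) = 473*275 = 130075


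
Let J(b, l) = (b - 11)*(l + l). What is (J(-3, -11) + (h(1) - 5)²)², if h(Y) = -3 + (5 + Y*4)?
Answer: 95481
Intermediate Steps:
h(Y) = 2 + 4*Y (h(Y) = -3 + (5 + 4*Y) = 2 + 4*Y)
J(b, l) = 2*l*(-11 + b) (J(b, l) = (-11 + b)*(2*l) = 2*l*(-11 + b))
(J(-3, -11) + (h(1) - 5)²)² = (2*(-11)*(-11 - 3) + ((2 + 4*1) - 5)²)² = (2*(-11)*(-14) + ((2 + 4) - 5)²)² = (308 + (6 - 5)²)² = (308 + 1²)² = (308 + 1)² = 309² = 95481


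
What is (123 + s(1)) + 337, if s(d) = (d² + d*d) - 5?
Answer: 457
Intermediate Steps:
s(d) = -5 + 2*d² (s(d) = (d² + d²) - 5 = 2*d² - 5 = -5 + 2*d²)
(123 + s(1)) + 337 = (123 + (-5 + 2*1²)) + 337 = (123 + (-5 + 2*1)) + 337 = (123 + (-5 + 2)) + 337 = (123 - 3) + 337 = 120 + 337 = 457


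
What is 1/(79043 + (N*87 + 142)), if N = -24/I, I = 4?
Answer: 1/78663 ≈ 1.2712e-5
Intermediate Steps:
N = -6 (N = -24/4 = -24*1/4 = -6)
1/(79043 + (N*87 + 142)) = 1/(79043 + (-6*87 + 142)) = 1/(79043 + (-522 + 142)) = 1/(79043 - 380) = 1/78663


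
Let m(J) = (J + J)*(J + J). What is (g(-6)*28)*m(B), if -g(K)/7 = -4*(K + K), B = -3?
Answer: -338688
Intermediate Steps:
g(K) = 56*K (g(K) = -(-28)*(K + K) = -(-28)*2*K = -(-56)*K = 56*K)
m(J) = 4*J**2 (m(J) = (2*J)*(2*J) = 4*J**2)
(g(-6)*28)*m(B) = ((56*(-6))*28)*(4*(-3)**2) = (-336*28)*(4*9) = -9408*36 = -338688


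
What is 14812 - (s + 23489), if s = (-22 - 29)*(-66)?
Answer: -12043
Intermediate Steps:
s = 3366 (s = -51*(-66) = 3366)
14812 - (s + 23489) = 14812 - (3366 + 23489) = 14812 - 1*26855 = 14812 - 26855 = -12043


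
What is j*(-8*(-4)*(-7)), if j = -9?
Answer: 2016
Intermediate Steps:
j*(-8*(-4)*(-7)) = -9*(-8*(-4))*(-7) = -288*(-7) = -9*(-224) = 2016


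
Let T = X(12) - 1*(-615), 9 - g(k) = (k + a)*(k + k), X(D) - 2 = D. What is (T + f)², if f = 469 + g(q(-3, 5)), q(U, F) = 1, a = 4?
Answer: 1203409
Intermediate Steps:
X(D) = 2 + D
g(k) = 9 - 2*k*(4 + k) (g(k) = 9 - (k + 4)*(k + k) = 9 - (4 + k)*2*k = 9 - 2*k*(4 + k))
T = 629 (T = (2 + 12) - 1*(-615) = 14 + 615 = 629)
f = 468 (f = 469 + (9 - 8*1 - 2*1²) = 469 + (9 - 8 - 2*1) = 469 + (9 - 8 - 2) = 469 - 1 = 468)
(T + f)² = (629 + 468)² = 1097² = 1203409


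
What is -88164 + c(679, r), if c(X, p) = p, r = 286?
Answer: -87878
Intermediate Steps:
-88164 + c(679, r) = -88164 + 286 = -87878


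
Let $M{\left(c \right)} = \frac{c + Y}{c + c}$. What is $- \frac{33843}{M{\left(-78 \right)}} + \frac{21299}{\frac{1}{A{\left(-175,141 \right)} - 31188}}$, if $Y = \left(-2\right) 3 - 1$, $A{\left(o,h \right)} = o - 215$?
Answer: $- \frac{57174564378}{85} \approx -6.7264 \cdot 10^{8}$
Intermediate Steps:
$A{\left(o,h \right)} = -215 + o$
$Y = -7$ ($Y = -6 - 1 = -7$)
$M{\left(c \right)} = \frac{-7 + c}{2 c}$ ($M{\left(c \right)} = \frac{c - 7}{c + c} = \frac{-7 + c}{2 c}$)
$- \frac{33843}{M{\left(-78 \right)}} + \frac{21299}{\frac{1}{A{\left(-175,141 \right)} - 31188}} = - \frac{33843}{\frac{1}{2} \frac{1}{-78} \left(-7 - 78\right)} + \frac{21299}{\frac{1}{\left(-215 - 175\right) - 31188}} = - \frac{33843}{\frac{1}{2} \left(- \frac{1}{78}\right) \left(-85\right)} + \frac{21299}{\frac{1}{-390 - 31188}} = - \frac{33843}{\frac{85}{156}} + \frac{21299}{\frac{1}{-31578}} = \left(-33843\right) \frac{156}{85} + \frac{21299}{- \frac{1}{31578}} = - \frac{5279508}{85} + 21299 \left(-31578\right) = - \frac{5279508}{85} - 672579822 = - \frac{57174564378}{85}$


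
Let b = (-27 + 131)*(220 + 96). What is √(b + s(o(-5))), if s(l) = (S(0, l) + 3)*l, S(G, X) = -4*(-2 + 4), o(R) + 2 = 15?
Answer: 29*√39 ≈ 181.10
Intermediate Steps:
o(R) = 13 (o(R) = -2 + 15 = 13)
S(G, X) = -8 (S(G, X) = -4*2 = -8)
b = 32864 (b = 104*316 = 32864)
s(l) = -5*l (s(l) = (-8 + 3)*l = -5*l)
√(b + s(o(-5))) = √(32864 - 5*13) = √(32864 - 65) = √32799 = 29*√39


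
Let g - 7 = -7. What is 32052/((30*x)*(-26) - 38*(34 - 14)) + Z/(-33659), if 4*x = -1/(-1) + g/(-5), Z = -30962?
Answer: -1049269558/32144345 ≈ -32.642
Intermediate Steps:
g = 0 (g = 7 - 7 = 0)
x = 1/4 (x = (-1/(-1) + 0/(-5))/4 = (-1*(-1) + 0*(-1/5))/4 = (1 + 0)/4 = (1/4)*1 = 1/4 ≈ 0.25000)
32052/((30*x)*(-26) - 38*(34 - 14)) + Z/(-33659) = 32052/((30*(1/4))*(-26) - 38*(34 - 14)) - 30962/(-33659) = 32052/((15/2)*(-26) - 38*20) - 30962*(-1/33659) = 32052/(-195 - 760) + 30962/33659 = 32052/(-955) + 30962/33659 = 32052*(-1/955) + 30962/33659 = -32052/955 + 30962/33659 = -1049269558/32144345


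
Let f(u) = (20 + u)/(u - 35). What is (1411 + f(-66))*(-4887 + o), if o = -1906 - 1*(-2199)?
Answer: -654906858/101 ≈ -6.4842e+6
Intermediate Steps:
f(u) = (20 + u)/(-35 + u)
o = 293 (o = -1906 + 2199 = 293)
(1411 + f(-66))*(-4887 + o) = (1411 + (20 - 66)/(-35 - 66))*(-4887 + 293) = (1411 - 46/(-101))*(-4594) = (1411 - 1/101*(-46))*(-4594) = (1411 + 46/101)*(-4594) = (142557/101)*(-4594) = -654906858/101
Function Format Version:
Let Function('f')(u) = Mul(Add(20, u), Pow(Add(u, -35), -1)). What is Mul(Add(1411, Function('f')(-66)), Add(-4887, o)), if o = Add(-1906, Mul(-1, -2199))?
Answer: Rational(-654906858, 101) ≈ -6.4842e+6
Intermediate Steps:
Function('f')(u) = Mul(Pow(Add(-35, u), -1), Add(20, u)) (Function('f')(u) = Mul(Add(20, u), Pow(Add(-35, u), -1)) = Mul(Pow(Add(-35, u), -1), Add(20, u)))
o = 293 (o = Add(-1906, 2199) = 293)
Mul(Add(1411, Function('f')(-66)), Add(-4887, o)) = Mul(Add(1411, Mul(Pow(Add(-35, -66), -1), Add(20, -66))), Add(-4887, 293)) = Mul(Add(1411, Mul(Pow(-101, -1), -46)), -4594) = Mul(Add(1411, Mul(Rational(-1, 101), -46)), -4594) = Mul(Add(1411, Rational(46, 101)), -4594) = Mul(Rational(142557, 101), -4594) = Rational(-654906858, 101)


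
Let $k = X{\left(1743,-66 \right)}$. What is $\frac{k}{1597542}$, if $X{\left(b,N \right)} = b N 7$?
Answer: $- \frac{134211}{266257} \approx -0.50407$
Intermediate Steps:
$X{\left(b,N \right)} = 7 N b$ ($X{\left(b,N \right)} = N b 7 = 7 N b$)
$k = -805266$ ($k = 7 \left(-66\right) 1743 = -805266$)
$\frac{k}{1597542} = - \frac{805266}{1597542} = \left(-805266\right) \frac{1}{1597542} = - \frac{134211}{266257}$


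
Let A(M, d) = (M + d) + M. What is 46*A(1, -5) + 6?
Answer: -132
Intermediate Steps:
A(M, d) = d + 2*M
46*A(1, -5) + 6 = 46*(-5 + 2*1) + 6 = 46*(-5 + 2) + 6 = 46*(-3) + 6 = -138 + 6 = -132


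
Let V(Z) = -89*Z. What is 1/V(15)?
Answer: -1/1335 ≈ -0.00074906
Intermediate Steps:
1/V(15) = 1/(-89*15) = 1/(-1335) = -1/1335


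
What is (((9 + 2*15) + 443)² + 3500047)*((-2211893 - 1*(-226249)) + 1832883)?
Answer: -570160726331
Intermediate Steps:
(((9 + 2*15) + 443)² + 3500047)*((-2211893 - 1*(-226249)) + 1832883) = (((9 + 30) + 443)² + 3500047)*((-2211893 + 226249) + 1832883) = ((39 + 443)² + 3500047)*(-1985644 + 1832883) = (482² + 3500047)*(-152761) = (232324 + 3500047)*(-152761) = 3732371*(-152761) = -570160726331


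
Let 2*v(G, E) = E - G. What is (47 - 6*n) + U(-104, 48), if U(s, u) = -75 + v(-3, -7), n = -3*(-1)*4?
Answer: -102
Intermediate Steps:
v(G, E) = E/2 - G/2 (v(G, E) = (E - G)/2 = E/2 - G/2)
n = 12 (n = 3*4 = 12)
U(s, u) = -77 (U(s, u) = -75 + ((1/2)*(-7) - 1/2*(-3)) = -75 + (-7/2 + 3/2) = -75 - 2 = -77)
(47 - 6*n) + U(-104, 48) = (47 - 6*12) - 77 = (47 - 72) - 77 = -25 - 77 = -102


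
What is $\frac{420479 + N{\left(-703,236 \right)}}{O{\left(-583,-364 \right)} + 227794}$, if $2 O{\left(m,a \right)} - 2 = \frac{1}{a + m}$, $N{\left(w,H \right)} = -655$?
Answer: $\frac{795146656}{431443729} \approx 1.843$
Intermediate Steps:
$O{\left(m,a \right)} = 1 + \frac{1}{2 \left(a + m\right)}$
$\frac{420479 + N{\left(-703,236 \right)}}{O{\left(-583,-364 \right)} + 227794} = \frac{420479 - 655}{\frac{\frac{1}{2} - 364 - 583}{-364 - 583} + 227794} = \frac{419824}{\frac{1}{-947} \left(- \frac{1893}{2}\right) + 227794} = \frac{419824}{\left(- \frac{1}{947}\right) \left(- \frac{1893}{2}\right) + 227794} = \frac{419824}{\frac{1893}{1894} + 227794} = \frac{419824}{\frac{431443729}{1894}} = 419824 \cdot \frac{1894}{431443729} = \frac{795146656}{431443729}$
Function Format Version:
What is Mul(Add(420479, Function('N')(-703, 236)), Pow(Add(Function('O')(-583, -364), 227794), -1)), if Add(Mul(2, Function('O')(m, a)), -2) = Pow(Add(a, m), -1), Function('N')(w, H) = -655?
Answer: Rational(795146656, 431443729) ≈ 1.8430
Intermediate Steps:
Function('O')(m, a) = Add(1, Mul(Rational(1, 2), Pow(Add(a, m), -1)))
Mul(Add(420479, Function('N')(-703, 236)), Pow(Add(Function('O')(-583, -364), 227794), -1)) = Mul(Add(420479, -655), Pow(Add(Mul(Pow(Add(-364, -583), -1), Add(Rational(1, 2), -364, -583)), 227794), -1)) = Mul(419824, Pow(Add(Mul(Pow(-947, -1), Rational(-1893, 2)), 227794), -1)) = Mul(419824, Pow(Add(Mul(Rational(-1, 947), Rational(-1893, 2)), 227794), -1)) = Mul(419824, Pow(Add(Rational(1893, 1894), 227794), -1)) = Mul(419824, Pow(Rational(431443729, 1894), -1)) = Mul(419824, Rational(1894, 431443729)) = Rational(795146656, 431443729)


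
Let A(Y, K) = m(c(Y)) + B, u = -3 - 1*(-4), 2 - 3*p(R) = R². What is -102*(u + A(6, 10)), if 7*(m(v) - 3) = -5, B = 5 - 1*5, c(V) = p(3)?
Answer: -2346/7 ≈ -335.14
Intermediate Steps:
p(R) = ⅔ - R²/3
c(V) = -7/3 (c(V) = ⅔ - ⅓*3² = ⅔ - ⅓*9 = ⅔ - 3 = -7/3)
B = 0 (B = 5 - 5 = 0)
m(v) = 16/7 (m(v) = 3 + (⅐)*(-5) = 3 - 5/7 = 16/7)
u = 1 (u = -3 + 4 = 1)
A(Y, K) = 16/7 (A(Y, K) = 16/7 + 0 = 16/7)
-102*(u + A(6, 10)) = -102*(1 + 16/7) = -102*23/7 = -2346/7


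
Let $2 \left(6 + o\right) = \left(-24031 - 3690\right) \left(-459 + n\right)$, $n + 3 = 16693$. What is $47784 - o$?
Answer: $\frac{450035131}{2} \approx 2.2502 \cdot 10^{8}$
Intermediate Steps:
$n = 16690$ ($n = -3 + 16693 = 16690$)
$o = - \frac{449939563}{2}$ ($o = -6 + \frac{\left(-24031 - 3690\right) \left(-459 + 16690\right)}{2} = -6 + \frac{\left(-27721\right) 16231}{2} = -6 + \frac{1}{2} \left(-449939551\right) = -6 - \frac{449939551}{2} = - \frac{449939563}{2} \approx -2.2497 \cdot 10^{8}$)
$47784 - o = 47784 - - \frac{449939563}{2} = 47784 + \frac{449939563}{2} = \frac{450035131}{2}$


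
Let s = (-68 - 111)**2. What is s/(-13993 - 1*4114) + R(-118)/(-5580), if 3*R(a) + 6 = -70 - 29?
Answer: -35631007/20207412 ≈ -1.7633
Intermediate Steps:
s = 32041 (s = (-179)**2 = 32041)
R(a) = -35 (R(a) = -2 + (-70 - 29)/3 = -2 + (1/3)*(-99) = -2 - 33 = -35)
s/(-13993 - 1*4114) + R(-118)/(-5580) = 32041/(-13993 - 1*4114) - 35/(-5580) = 32041/(-13993 - 4114) - 35*(-1/5580) = 32041/(-18107) + 7/1116 = 32041*(-1/18107) + 7/1116 = -32041/18107 + 7/1116 = -35631007/20207412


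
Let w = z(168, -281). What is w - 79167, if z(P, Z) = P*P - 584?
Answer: -51527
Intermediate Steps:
z(P, Z) = -584 + P**2 (z(P, Z) = P**2 - 584 = -584 + P**2)
w = 27640 (w = -584 + 168**2 = -584 + 28224 = 27640)
w - 79167 = 27640 - 79167 = -51527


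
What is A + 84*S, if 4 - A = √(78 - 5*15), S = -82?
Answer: -6884 - √3 ≈ -6885.7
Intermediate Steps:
A = 4 - √3 (A = 4 - √(78 - 5*15) = 4 - √(78 - 75) = 4 - √3 ≈ 2.2679)
A + 84*S = (4 - √3) + 84*(-82) = (4 - √3) - 6888 = -6884 - √3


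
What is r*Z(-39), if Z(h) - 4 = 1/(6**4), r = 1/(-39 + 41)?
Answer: 5185/2592 ≈ 2.0004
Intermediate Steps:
r = 1/2 ≈ 0.50000
Z(h) = 5185/1296 (Z(h) = 4 + 1/(6**4) = 4 + 1/1296 = 5185/1296)
r*Z(-39) = (1/2)*(5185/1296) = 5185/2592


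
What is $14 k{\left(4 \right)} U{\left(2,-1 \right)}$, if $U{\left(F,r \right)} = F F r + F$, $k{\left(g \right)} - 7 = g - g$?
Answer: $-196$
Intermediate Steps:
$k{\left(g \right)} = 7$ ($k{\left(g \right)} = 7 + \left(g - g\right) = 7 + 0 = 7$)
$U{\left(F,r \right)} = F + r F^{2}$ ($U{\left(F,r \right)} = F^{2} r + F = r F^{2} + F = F + r F^{2}$)
$14 k{\left(4 \right)} U{\left(2,-1 \right)} = 14 \cdot 7 \cdot 2 \left(1 + 2 \left(-1\right)\right) = 98 \cdot 2 \left(1 - 2\right) = 98 \cdot 2 \left(-1\right) = 98 \left(-2\right) = -196$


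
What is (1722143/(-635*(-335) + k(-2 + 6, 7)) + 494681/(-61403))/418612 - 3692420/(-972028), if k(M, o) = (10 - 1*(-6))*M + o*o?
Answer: 5050118235741711382297/1329441455822262490776 ≈ 3.7987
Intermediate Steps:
k(M, o) = o**2 + 16*M (k(M, o) = (10 + 6)*M + o**2 = 16*M + o**2 = o**2 + 16*M)
(1722143/(-635*(-335) + k(-2 + 6, 7)) + 494681/(-61403))/418612 - 3692420/(-972028) = (1722143/(-635*(-335) + (7**2 + 16*(-2 + 6))) + 494681/(-61403))/418612 - 3692420/(-972028) = (1722143/(212725 + (49 + 16*4)) + 494681*(-1/61403))*(1/418612) - 3692420*(-1/972028) = (1722143/(212725 + (49 + 64)) - 494681/61403)*(1/418612) + 923105/243007 = (1722143/(212725 + 113) - 494681/61403)*(1/418612) + 923105/243007 = (1722143/212838 - 494681/61403)*(1/418612) + 923105/243007 = (457831951/13068891714)*(1/418612) + 923105/243007 = 457831951/5470794898180968 + 923105/243007 = 5050118235741711382297/1329441455822262490776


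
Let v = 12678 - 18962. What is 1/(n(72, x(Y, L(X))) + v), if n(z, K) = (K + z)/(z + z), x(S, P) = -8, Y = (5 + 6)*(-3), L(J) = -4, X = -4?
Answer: -9/56552 ≈ -0.00015915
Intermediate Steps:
v = -6284
Y = -33 (Y = 11*(-3) = -33)
n(z, K) = (K + z)/(2*z) (n(z, K) = (K + z)/((2*z)) = (K + z)*(1/(2*z)) = (K + z)/(2*z))
1/(n(72, x(Y, L(X))) + v) = 1/((½)*(-8 + 72)/72 - 6284) = 1/((½)*(1/72)*64 - 6284) = 1/(4/9 - 6284) = 1/(-56552/9) = -9/56552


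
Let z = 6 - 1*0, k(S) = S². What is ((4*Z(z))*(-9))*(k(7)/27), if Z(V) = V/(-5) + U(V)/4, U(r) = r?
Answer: -98/5 ≈ -19.600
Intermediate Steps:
z = 6 (z = 6 + 0 = 6)
Z(V) = V/20 (Z(V) = V/(-5) + V/4 = V*(-⅕) + V*(¼) = -V/5 + V/4 = V/20)
((4*Z(z))*(-9))*(k(7)/27) = ((4*((1/20)*6))*(-9))*(7²/27) = ((4*(3/10))*(-9))*(49*(1/27)) = ((6/5)*(-9))*(49/27) = -54/5*49/27 = -98/5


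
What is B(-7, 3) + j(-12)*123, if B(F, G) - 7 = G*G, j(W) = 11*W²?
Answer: 194848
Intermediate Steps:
B(F, G) = 7 + G² (B(F, G) = 7 + G*G = 7 + G²)
B(-7, 3) + j(-12)*123 = (7 + 3²) + (11*(-12)²)*123 = (7 + 9) + (11*144)*123 = 16 + 1584*123 = 16 + 194832 = 194848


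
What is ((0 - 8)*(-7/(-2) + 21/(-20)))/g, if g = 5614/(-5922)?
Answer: 41454/2005 ≈ 20.675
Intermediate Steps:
g = -401/423 (g = 5614*(-1/5922) = -401/423 ≈ -0.94799)
((0 - 8)*(-7/(-2) + 21/(-20)))/g = ((0 - 8)*(-7/(-2) + 21/(-20)))/(-401/423) = -8*(-7*(-½) + 21*(-1/20))*(-423/401) = -8*(7/2 - 21/20)*(-423/401) = -8*49/20*(-423/401) = -98/5*(-423/401) = 41454/2005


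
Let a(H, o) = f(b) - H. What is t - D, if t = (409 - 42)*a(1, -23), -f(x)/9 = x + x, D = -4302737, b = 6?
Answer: 4262734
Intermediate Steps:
f(x) = -18*x (f(x) = -9*(x + x) = -18*x)
a(H, o) = -108 - H (a(H, o) = -18*6 - H = -108 - H)
t = -40003 (t = (409 - 42)*(-108 - 1*1) = 367*(-108 - 1) = 367*(-109) = -40003)
t - D = -40003 - 1*(-4302737) = -40003 + 4302737 = 4262734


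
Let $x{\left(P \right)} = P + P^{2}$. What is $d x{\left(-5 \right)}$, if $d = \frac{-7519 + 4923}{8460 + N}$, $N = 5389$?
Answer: $- \frac{4720}{1259} \approx -3.749$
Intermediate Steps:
$d = - \frac{236}{1259}$ ($d = \frac{-7519 + 4923}{8460 + 5389} = - \frac{2596}{13849} = \left(-2596\right) \frac{1}{13849} = - \frac{236}{1259} \approx -0.18745$)
$d x{\left(-5 \right)} = - \frac{236 \left(- 5 \left(1 - 5\right)\right)}{1259} = - \frac{236 \left(\left(-5\right) \left(-4\right)\right)}{1259} = \left(- \frac{236}{1259}\right) 20 = - \frac{4720}{1259}$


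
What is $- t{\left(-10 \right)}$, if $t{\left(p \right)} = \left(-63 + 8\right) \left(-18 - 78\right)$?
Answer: $-5280$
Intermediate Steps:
$t{\left(p \right)} = 5280$ ($t{\left(p \right)} = \left(-55\right) \left(-96\right) = 5280$)
$- t{\left(-10 \right)} = \left(-1\right) 5280 = -5280$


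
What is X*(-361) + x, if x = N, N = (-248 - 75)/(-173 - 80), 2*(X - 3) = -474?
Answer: 21372245/253 ≈ 84475.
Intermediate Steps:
X = -234 (X = 3 + (½)*(-474) = 3 - 237 = -234)
N = 323/253 (N = -323/(-253) = -323*(-1/253) = 323/253 ≈ 1.2767)
x = 323/253 ≈ 1.2767
X*(-361) + x = -234*(-361) + 323/253 = 84474 + 323/253 = 21372245/253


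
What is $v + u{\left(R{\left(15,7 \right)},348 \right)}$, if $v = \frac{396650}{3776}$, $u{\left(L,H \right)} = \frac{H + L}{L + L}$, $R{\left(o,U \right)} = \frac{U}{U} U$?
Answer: $\frac{1723395}{13216} \approx 130.4$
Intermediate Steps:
$R{\left(o,U \right)} = U$ ($R{\left(o,U \right)} = 1 U = U$)
$u{\left(L,H \right)} = \frac{H + L}{2 L}$
$v = \frac{198325}{1888}$ ($v = 396650 \cdot \frac{1}{3776} = \frac{198325}{1888} \approx 105.05$)
$v + u{\left(R{\left(15,7 \right)},348 \right)} = \frac{198325}{1888} + \frac{348 + 7}{2 \cdot 7} = \frac{198325}{1888} + \frac{1}{2} \cdot \frac{1}{7} \cdot 355 = \frac{198325}{1888} + \frac{355}{14} = \frac{1723395}{13216}$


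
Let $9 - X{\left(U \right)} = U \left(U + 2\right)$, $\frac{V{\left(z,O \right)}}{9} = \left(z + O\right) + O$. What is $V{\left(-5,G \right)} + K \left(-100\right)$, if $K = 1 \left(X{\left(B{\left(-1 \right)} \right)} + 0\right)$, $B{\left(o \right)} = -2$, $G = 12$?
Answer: $-729$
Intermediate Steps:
$V{\left(z,O \right)} = 9 z + 18 O$ ($V{\left(z,O \right)} = 9 \left(\left(z + O\right) + O\right) = 9 \left(\left(O + z\right) + O\right) = 9 \left(z + 2 O\right) = 9 z + 18 O$)
$X{\left(U \right)} = 9 - U \left(2 + U\right)$ ($X{\left(U \right)} = 9 - U \left(U + 2\right) = 9 - U \left(2 + U\right)$)
$K = 9$ ($K = 1 \left(\left(9 - \left(-2\right)^{2} - -4\right) + 0\right) = 1 \left(\left(9 - 4 + 4\right) + 0\right) = 1 \left(9 + 0\right) = 1 \cdot 9 = 9$)
$V{\left(-5,G \right)} + K \left(-100\right) = \left(9 \left(-5\right) + 18 \cdot 12\right) + 9 \left(-100\right) = \left(-45 + 216\right) - 900 = 171 - 900 = -729$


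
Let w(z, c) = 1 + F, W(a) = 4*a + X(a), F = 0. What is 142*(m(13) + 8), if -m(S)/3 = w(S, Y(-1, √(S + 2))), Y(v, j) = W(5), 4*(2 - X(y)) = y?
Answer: 710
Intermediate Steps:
X(y) = 2 - y/4
W(a) = 2 + 15*a/4 (W(a) = 4*a + (2 - a/4) = 2 + 15*a/4)
Y(v, j) = 83/4 (Y(v, j) = 2 + (15/4)*5 = 2 + 75/4 = 83/4)
w(z, c) = 1 (w(z, c) = 1 + 0 = 1)
m(S) = -3 (m(S) = -3*1 = -3)
142*(m(13) + 8) = 142*(-3 + 8) = 142*5 = 710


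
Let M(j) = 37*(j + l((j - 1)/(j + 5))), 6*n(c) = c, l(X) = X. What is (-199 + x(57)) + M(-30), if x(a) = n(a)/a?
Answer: -189443/150 ≈ -1263.0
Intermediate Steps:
n(c) = c/6
M(j) = 37*j + 37*(-1 + j)/(5 + j) (M(j) = 37*(j + (j - 1)/(j + 5)) = 37*(j + (-1 + j)/(5 + j)) = 37*j + 37*(-1 + j)/(5 + j))
x(a) = ⅙ (x(a) = (a/6)/a = ⅙)
(-199 + x(57)) + M(-30) = (-199 + ⅙) + 37*(-1 + (-30)² + 6*(-30))/(5 - 30) = -1193/6 + 37*(-1 + 900 - 180)/(-25) = -1193/6 + 37*(-1/25)*719 = -1193/6 - 26603/25 = -189443/150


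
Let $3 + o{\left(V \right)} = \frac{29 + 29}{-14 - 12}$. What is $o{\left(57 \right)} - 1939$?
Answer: $- \frac{25275}{13} \approx -1944.2$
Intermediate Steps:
$o{\left(V \right)} = - \frac{68}{13}$ ($o{\left(V \right)} = -3 + \frac{29 + 29}{-14 - 12} = -3 + \frac{58}{-26} = -3 + 58 \left(- \frac{1}{26}\right) = -3 - \frac{29}{13} = - \frac{68}{13}$)
$o{\left(57 \right)} - 1939 = - \frac{68}{13} - 1939 = - \frac{25275}{13}$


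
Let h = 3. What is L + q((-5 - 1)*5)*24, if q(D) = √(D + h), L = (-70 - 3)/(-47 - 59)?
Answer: 73/106 + 72*I*√3 ≈ 0.68868 + 124.71*I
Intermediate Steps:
L = 73/106 (L = -73/(-106) = -73*(-1/106) = 73/106 ≈ 0.68868)
q(D) = √(3 + D) (q(D) = √(D + 3) = √(3 + D))
L + q((-5 - 1)*5)*24 = 73/106 + √(3 + (-5 - 1)*5)*24 = 73/106 + √(3 - 6*5)*24 = 73/106 + √(3 - 30)*24 = 73/106 + √(-27)*24 = 73/106 + (3*I*√3)*24 = 73/106 + 72*I*√3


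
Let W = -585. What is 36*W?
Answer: -21060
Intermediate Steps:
36*W = 36*(-585) = -21060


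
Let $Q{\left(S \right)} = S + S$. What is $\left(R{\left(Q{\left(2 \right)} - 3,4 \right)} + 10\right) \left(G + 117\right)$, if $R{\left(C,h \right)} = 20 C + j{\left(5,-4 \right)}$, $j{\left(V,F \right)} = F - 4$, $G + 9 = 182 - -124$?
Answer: $9108$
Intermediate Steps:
$Q{\left(S \right)} = 2 S$
$G = 297$ ($G = -9 + \left(182 - -124\right) = -9 + \left(182 + 124\right) = -9 + 306 = 297$)
$j{\left(V,F \right)} = -4 + F$
$R{\left(C,h \right)} = -8 + 20 C$ ($R{\left(C,h \right)} = 20 C - 8 = -8 + 20 C$)
$\left(R{\left(Q{\left(2 \right)} - 3,4 \right)} + 10\right) \left(G + 117\right) = \left(\left(-8 + 20 \left(2 \cdot 2 - 3\right)\right) + 10\right) \left(297 + 117\right) = \left(\left(-8 + 20 \left(4 - 3\right)\right) + 10\right) 414 = \left(\left(-8 + 20 \cdot 1\right) + 10\right) 414 = \left(\left(-8 + 20\right) + 10\right) 414 = \left(12 + 10\right) 414 = 22 \cdot 414 = 9108$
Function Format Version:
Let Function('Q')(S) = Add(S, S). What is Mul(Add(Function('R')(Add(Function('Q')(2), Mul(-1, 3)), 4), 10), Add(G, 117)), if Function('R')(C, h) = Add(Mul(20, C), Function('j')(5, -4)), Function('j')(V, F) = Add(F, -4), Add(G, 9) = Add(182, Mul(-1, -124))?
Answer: 9108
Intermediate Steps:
Function('Q')(S) = Mul(2, S)
G = 297 (G = Add(-9, Add(182, Mul(-1, -124))) = Add(-9, Add(182, 124)) = Add(-9, 306) = 297)
Function('j')(V, F) = Add(-4, F)
Function('R')(C, h) = Add(-8, Mul(20, C)) (Function('R')(C, h) = Add(Mul(20, C), Add(-4, -4)) = Add(Mul(20, C), -8) = Add(-8, Mul(20, C)))
Mul(Add(Function('R')(Add(Function('Q')(2), Mul(-1, 3)), 4), 10), Add(G, 117)) = Mul(Add(Add(-8, Mul(20, Add(Mul(2, 2), Mul(-1, 3)))), 10), Add(297, 117)) = Mul(Add(Add(-8, Mul(20, Add(4, -3))), 10), 414) = Mul(Add(Add(-8, Mul(20, 1)), 10), 414) = Mul(Add(Add(-8, 20), 10), 414) = Mul(Add(12, 10), 414) = Mul(22, 414) = 9108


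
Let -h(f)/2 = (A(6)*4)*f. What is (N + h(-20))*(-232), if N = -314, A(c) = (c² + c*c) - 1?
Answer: -2562672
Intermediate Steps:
A(c) = -1 + 2*c² (A(c) = (c² + c²) - 1 = 2*c² - 1 = -1 + 2*c²)
h(f) = -568*f (h(f) = -2*(-1 + 2*6²)*4*f = -2*(-1 + 2*36)*4*f = -2*(-1 + 72)*4*f = -2*71*4*f = -568*f)
(N + h(-20))*(-232) = (-314 - 568*(-20))*(-232) = (-314 + 11360)*(-232) = 11046*(-232) = -2562672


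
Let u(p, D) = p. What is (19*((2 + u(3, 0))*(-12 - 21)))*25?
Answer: -78375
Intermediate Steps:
(19*((2 + u(3, 0))*(-12 - 21)))*25 = (19*((2 + 3)*(-12 - 21)))*25 = (19*(5*(-33)))*25 = (19*(-165))*25 = -3135*25 = -78375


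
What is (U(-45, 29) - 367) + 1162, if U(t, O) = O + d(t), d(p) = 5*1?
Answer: 829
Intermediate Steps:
d(p) = 5
U(t, O) = 5 + O (U(t, O) = O + 5 = 5 + O)
(U(-45, 29) - 367) + 1162 = ((5 + 29) - 367) + 1162 = (34 - 367) + 1162 = -333 + 1162 = 829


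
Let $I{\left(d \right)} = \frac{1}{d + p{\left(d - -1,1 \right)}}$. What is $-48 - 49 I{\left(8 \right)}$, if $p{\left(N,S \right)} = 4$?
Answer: $- \frac{625}{12} \approx -52.083$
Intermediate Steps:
$I{\left(d \right)} = \frac{1}{4 + d}$ ($I{\left(d \right)} = \frac{1}{d + 4} = \frac{1}{4 + d}$)
$-48 - 49 I{\left(8 \right)} = -48 - \frac{49}{4 + 8} = -48 - \frac{49}{12} = - \frac{625}{12}$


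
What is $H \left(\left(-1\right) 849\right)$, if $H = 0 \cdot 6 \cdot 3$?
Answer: $0$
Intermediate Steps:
$H = 0$ ($H = 0 \cdot 3 = 0$)
$H \left(\left(-1\right) 849\right) = 0 \left(\left(-1\right) 849\right) = 0 \left(-849\right) = 0$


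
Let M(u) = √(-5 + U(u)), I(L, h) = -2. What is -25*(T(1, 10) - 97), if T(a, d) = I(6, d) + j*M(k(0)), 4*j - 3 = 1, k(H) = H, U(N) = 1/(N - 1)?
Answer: 2475 - 25*I*√6 ≈ 2475.0 - 61.237*I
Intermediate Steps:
U(N) = 1/(-1 + N)
j = 1 (j = ¾ + (¼)*1 = ¾ + ¼ = 1)
M(u) = √(-5 + 1/(-1 + u))
T(a, d) = -2 + I*√6 (T(a, d) = -2 + 1*√((6 - 5*0)/(-1 + 0)) = -2 + 1*√((6 + 0)/(-1)) = -2 + 1*√(-1*6) = -2 + 1*√(-6) = -2 + 1*(I*√6) = -2 + I*√6)
-25*(T(1, 10) - 97) = -25*((-2 + I*√6) - 97) = -25*(-99 + I*√6) = 2475 - 25*I*√6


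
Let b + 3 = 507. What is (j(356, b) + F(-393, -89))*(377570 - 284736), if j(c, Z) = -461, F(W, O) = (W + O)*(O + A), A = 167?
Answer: -3532983538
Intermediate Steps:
F(W, O) = (167 + O)*(O + W) (F(W, O) = (W + O)*(O + 167) = (O + W)*(167 + O) = (167 + O)*(O + W))
b = 504 (b = -3 + 507 = 504)
(j(356, b) + F(-393, -89))*(377570 - 284736) = (-461 + ((-89)**2 + 167*(-89) + 167*(-393) - 89*(-393)))*(377570 - 284736) = (-461 + (7921 - 14863 - 65631 + 34977))*92834 = (-461 - 37596)*92834 = -38057*92834 = -3532983538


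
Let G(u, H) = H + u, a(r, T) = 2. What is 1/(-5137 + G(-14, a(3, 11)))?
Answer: -1/5149 ≈ -0.00019421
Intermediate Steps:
1/(-5137 + G(-14, a(3, 11))) = 1/(-5137 + (2 - 14)) = 1/(-5137 - 12) = 1/(-5149) = -1/5149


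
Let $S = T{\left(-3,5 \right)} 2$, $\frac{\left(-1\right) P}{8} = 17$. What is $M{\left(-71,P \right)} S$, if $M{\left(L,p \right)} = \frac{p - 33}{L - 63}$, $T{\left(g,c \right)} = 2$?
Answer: $\frac{338}{67} \approx 5.0448$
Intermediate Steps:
$P = -136$ ($P = \left(-8\right) 17 = -136$)
$M{\left(L,p \right)} = \frac{-33 + p}{-63 + L}$
$S = 4$ ($S = 2 \cdot 2 = 4$)
$M{\left(-71,P \right)} S = \frac{-33 - 136}{-63 - 71} \cdot 4 = \frac{1}{-134} \left(-169\right) 4 = \left(- \frac{1}{134}\right) \left(-169\right) 4 = \frac{169}{134} \cdot 4 = \frac{338}{67}$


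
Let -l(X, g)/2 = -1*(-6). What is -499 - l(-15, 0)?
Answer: -487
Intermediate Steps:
l(X, g) = -12 (l(X, g) = -(-2)*(-6) = -2*6 = -12)
-499 - l(-15, 0) = -499 - 1*(-12) = -499 + 12 = -487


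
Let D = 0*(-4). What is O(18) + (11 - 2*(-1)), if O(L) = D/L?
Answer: 13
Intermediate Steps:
D = 0
O(L) = 0 (O(L) = 0/L = 0)
O(18) + (11 - 2*(-1)) = 0 + (11 - 2*(-1)) = 0 + (11 + 2) = 0 + 13 = 13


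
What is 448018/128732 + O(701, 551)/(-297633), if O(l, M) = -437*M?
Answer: 82170966739/19157445678 ≈ 4.2892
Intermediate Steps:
448018/128732 + O(701, 551)/(-297633) = 448018/128732 - 437*551/(-297633) = 448018*(1/128732) - 240787*(-1/297633) = 224009/64366 + 240787/297633 = 82170966739/19157445678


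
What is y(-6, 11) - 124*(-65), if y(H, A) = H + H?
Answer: 8048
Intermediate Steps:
y(H, A) = 2*H
y(-6, 11) - 124*(-65) = 2*(-6) - 124*(-65) = -12 + 8060 = 8048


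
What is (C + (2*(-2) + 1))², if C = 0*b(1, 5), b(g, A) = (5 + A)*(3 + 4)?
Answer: 9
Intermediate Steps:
b(g, A) = 35 + 7*A (b(g, A) = (5 + A)*7 = 35 + 7*A)
C = 0 (C = 0*(35 + 7*5) = 0*(35 + 35) = 0*70 = 0)
(C + (2*(-2) + 1))² = (0 + (2*(-2) + 1))² = (0 + (-4 + 1))² = (0 - 3)² = (-3)² = 9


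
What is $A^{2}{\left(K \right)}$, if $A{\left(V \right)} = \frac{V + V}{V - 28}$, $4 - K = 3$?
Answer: $\frac{4}{729} \approx 0.005487$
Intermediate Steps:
$K = 1$ ($K = 4 - 3 = 1$)
$A{\left(V \right)} = \frac{2 V}{-28 + V}$
$A^{2}{\left(K \right)} = \left(2 \cdot 1 \frac{1}{-28 + 1}\right)^{2} = \left(2 \cdot 1 \frac{1}{-27}\right)^{2} = \left(2 \cdot 1 \left(- \frac{1}{27}\right)\right)^{2} = \left(- \frac{2}{27}\right)^{2} = \frac{4}{729}$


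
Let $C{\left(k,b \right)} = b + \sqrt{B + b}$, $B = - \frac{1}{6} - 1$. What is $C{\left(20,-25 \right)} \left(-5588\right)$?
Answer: $139700 - \frac{2794 i \sqrt{942}}{3} \approx 1.397 \cdot 10^{5} - 28585.0 i$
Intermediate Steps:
$B = - \frac{7}{6}$ ($B = \left(-1\right) \frac{1}{6} - 1 = - \frac{1}{6} - 1 = - \frac{7}{6} \approx -1.1667$)
$C{\left(k,b \right)} = b + \sqrt{- \frac{7}{6} + b}$
$C{\left(20,-25 \right)} \left(-5588\right) = \left(-25 + \frac{\sqrt{-42 + 36 \left(-25\right)}}{6}\right) \left(-5588\right) = \left(-25 + \frac{\sqrt{-42 - 900}}{6}\right) \left(-5588\right) = \left(-25 + \frac{\sqrt{-942}}{6}\right) \left(-5588\right) = \left(-25 + \frac{i \sqrt{942}}{6}\right) \left(-5588\right) = 139700 - \frac{2794 i \sqrt{942}}{3}$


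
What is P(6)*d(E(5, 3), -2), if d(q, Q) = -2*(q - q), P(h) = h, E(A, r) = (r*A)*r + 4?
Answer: 0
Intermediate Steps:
E(A, r) = 4 + A*r**2 (E(A, r) = (A*r)*r + 4 = A*r**2 + 4 = 4 + A*r**2)
d(q, Q) = 0 (d(q, Q) = -2*0 = 0)
P(6)*d(E(5, 3), -2) = 6*0 = 0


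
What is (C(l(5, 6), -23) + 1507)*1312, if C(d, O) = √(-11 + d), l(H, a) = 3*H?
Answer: 1979808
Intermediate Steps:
(C(l(5, 6), -23) + 1507)*1312 = (√(-11 + 3*5) + 1507)*1312 = (√(-11 + 15) + 1507)*1312 = (√4 + 1507)*1312 = (2 + 1507)*1312 = 1509*1312 = 1979808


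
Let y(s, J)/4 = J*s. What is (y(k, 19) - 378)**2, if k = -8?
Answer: 972196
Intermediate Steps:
y(s, J) = 4*J*s (y(s, J) = 4*(J*s) = 4*J*s)
(y(k, 19) - 378)**2 = (4*19*(-8) - 378)**2 = (-608 - 378)**2 = (-986)**2 = 972196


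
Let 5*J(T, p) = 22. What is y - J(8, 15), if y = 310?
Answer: 1528/5 ≈ 305.60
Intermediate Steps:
J(T, p) = 22/5 (J(T, p) = (⅕)*22 = 22/5)
y - J(8, 15) = 310 - 1*22/5 = 310 - 22/5 = 1528/5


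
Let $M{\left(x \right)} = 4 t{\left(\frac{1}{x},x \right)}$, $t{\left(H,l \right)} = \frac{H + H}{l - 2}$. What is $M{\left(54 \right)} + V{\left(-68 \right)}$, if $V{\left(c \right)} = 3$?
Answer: $\frac{1054}{351} \approx 3.0028$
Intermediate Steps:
$t{\left(H,l \right)} = \frac{2 H}{-2 + l}$
$M{\left(x \right)} = \frac{8}{x \left(-2 + x\right)}$ ($M{\left(x \right)} = 4 \frac{2}{x \left(-2 + x\right)} = \frac{8}{x \left(-2 + x\right)}$)
$M{\left(54 \right)} + V{\left(-68 \right)} = \frac{8}{54 \left(-2 + 54\right)} + 3 = 8 \cdot \frac{1}{54} \cdot \frac{1}{52} + 3 = \frac{1}{351} + 3 = \frac{1054}{351}$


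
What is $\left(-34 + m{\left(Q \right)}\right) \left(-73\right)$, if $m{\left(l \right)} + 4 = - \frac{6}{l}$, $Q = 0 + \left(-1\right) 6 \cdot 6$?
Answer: $\frac{16571}{6} \approx 2761.8$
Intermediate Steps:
$Q = -36$ ($Q = 0 - 36 = -36$)
$m{\left(l \right)} = -4 - \frac{6}{l}$
$\left(-34 + m{\left(Q \right)}\right) \left(-73\right) = \left(-34 - \left(4 + \frac{6}{-36}\right)\right) \left(-73\right) = \left(-34 - \frac{23}{6}\right) \left(-73\right) = \left(- \frac{227}{6}\right) \left(-73\right) = \frac{16571}{6}$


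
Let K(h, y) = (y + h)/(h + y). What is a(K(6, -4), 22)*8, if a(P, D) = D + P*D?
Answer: 352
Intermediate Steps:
K(h, y) = 1 (K(h, y) = (h + y)/(h + y) = 1)
a(P, D) = D + D*P
a(K(6, -4), 22)*8 = (22*(1 + 1))*8 = (22*2)*8 = 44*8 = 352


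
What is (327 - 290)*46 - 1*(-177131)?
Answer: 178833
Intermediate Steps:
(327 - 290)*46 - 1*(-177131) = 37*46 + 177131 = 1702 + 177131 = 178833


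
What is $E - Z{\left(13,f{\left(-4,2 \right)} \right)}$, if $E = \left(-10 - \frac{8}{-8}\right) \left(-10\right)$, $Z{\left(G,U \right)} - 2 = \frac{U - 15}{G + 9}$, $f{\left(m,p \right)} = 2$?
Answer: $\frac{1949}{22} \approx 88.591$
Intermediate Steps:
$Z{\left(G,U \right)} = 2 + \frac{-15 + U}{9 + G}$ ($Z{\left(G,U \right)} = 2 + \frac{U - 15}{G + 9} = 2 + \frac{-15 + U}{9 + G}$)
$E = 90$ ($E = \left(-10 - -1\right) \left(-10\right) = \left(-10 + 1\right) \left(-10\right) = \left(-9\right) \left(-10\right) = 90$)
$E - Z{\left(13,f{\left(-4,2 \right)} \right)} = 90 - \frac{3 + 2 + 2 \cdot 13}{9 + 13} = 90 - \frac{3 + 2 + 26}{22} = 90 - \frac{1}{22} \cdot 31 = 90 - \frac{31}{22} = \frac{1949}{22}$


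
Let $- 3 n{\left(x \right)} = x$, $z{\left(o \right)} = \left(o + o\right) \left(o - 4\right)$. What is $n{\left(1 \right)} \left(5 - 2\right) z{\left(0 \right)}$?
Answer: $0$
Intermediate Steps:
$z{\left(o \right)} = 2 o \left(-4 + o\right)$
$n{\left(x \right)} = - \frac{x}{3}$
$n{\left(1 \right)} \left(5 - 2\right) z{\left(0 \right)} = \left(- \frac{1}{3}\right) 1 \left(5 - 2\right) 2 \cdot 0 \left(-4 + 0\right) = \left(- \frac{1}{3}\right) 3 \cdot 2 \cdot 0 \left(-4\right) = \left(-1\right) 0 = 0$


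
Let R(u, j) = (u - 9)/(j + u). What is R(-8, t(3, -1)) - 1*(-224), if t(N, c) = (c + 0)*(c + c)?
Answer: 1361/6 ≈ 226.83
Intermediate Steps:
t(N, c) = 2*c**2 (t(N, c) = c*(2*c) = 2*c**2)
R(u, j) = (-9 + u)/(j + u)
R(-8, t(3, -1)) - 1*(-224) = (-9 - 8)/(2*(-1)**2 - 8) - 1*(-224) = -17/(2*1 - 8) + 224 = -17/(2 - 8) + 224 = -17/(-6) + 224 = -1/6*(-17) + 224 = 17/6 + 224 = 1361/6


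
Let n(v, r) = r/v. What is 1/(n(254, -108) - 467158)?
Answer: -127/59329120 ≈ -2.1406e-6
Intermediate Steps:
1/(n(254, -108) - 467158) = 1/(-108/254 - 467158) = 1/(-108*1/254 - 467158) = 1/(-54/127 - 467158) = 1/(-59329120/127) = -127/59329120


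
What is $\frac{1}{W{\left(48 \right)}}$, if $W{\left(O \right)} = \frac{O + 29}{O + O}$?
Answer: $\frac{96}{77} \approx 1.2468$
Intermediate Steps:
$W{\left(O \right)} = \frac{29 + O}{2 O}$
$\frac{1}{W{\left(48 \right)}} = \frac{1}{\frac{1}{2} \cdot \frac{1}{48} \left(29 + 48\right)} = \frac{1}{\frac{1}{2} \cdot \frac{1}{48} \cdot 77} = \frac{1}{\frac{77}{96}} = \frac{96}{77}$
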